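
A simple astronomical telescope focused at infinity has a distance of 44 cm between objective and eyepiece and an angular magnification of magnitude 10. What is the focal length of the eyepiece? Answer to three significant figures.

In normal adjustment the tube length equals f_obj + f_eye and |M| = f_obj/f_eye.
So f_obj = 10 f_eye and 10 f_eye + f_eye = 44 cm, giving f_eye = 44/11 = 4.000 cm and f_obj = 40.000 cm.

4.00 cm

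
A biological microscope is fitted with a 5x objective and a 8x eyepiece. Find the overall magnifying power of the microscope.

The overall magnification of a compound microscope is the product of the objective and eyepiece magnifications:
M = M_obj x M_eye = 5 x 8 = 40.

40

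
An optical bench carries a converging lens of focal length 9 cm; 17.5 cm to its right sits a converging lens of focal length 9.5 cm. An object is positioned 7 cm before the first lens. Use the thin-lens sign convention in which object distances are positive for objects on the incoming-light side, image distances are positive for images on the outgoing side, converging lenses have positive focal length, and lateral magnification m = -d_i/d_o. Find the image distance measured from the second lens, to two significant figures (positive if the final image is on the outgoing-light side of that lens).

12 cm

Lens 1: 1/d_i1 = 1/f_1 - 1/d_o1 = 1/9 - 1/7 = -0.03175 cm^-1, so d_i1 = -31.500 cm.
With d_i1 < 0 the first image is virtual and lies on the object side; the object distance for lens 2 is d_o2 = 17.5 - (-31.500) = 49.000 cm.
Lens 2: 1/d_i2 = 1/f_2 - 1/d_o2 = 1/9.5 - 1/(49.000) = 0.08485 cm^-1, so d_i2 = 11.785 cm.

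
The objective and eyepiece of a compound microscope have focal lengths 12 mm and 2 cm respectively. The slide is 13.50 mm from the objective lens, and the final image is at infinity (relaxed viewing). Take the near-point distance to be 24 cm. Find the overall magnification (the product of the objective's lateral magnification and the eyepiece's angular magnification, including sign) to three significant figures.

-96.0

Convert to cm: f_obj = 12 mm = 1.2 cm; d_o = 13.50 mm = 1.35 cm.
Objective: 1/d_i = 1/f_obj - 1/d_o = 1/1.2 - 1/1.35 = 0.09259 cm^-1, so d_i = 10.800 cm.
m_obj = -d_i/d_o = -10.800/1.35 = -8.000.
Eyepiece angular magnification (image at infinity): M_eye = D/f_e = 24/2 = 12.000.
Overall M = m_obj x M_eye = (-8.000)(12.000) = -96.00.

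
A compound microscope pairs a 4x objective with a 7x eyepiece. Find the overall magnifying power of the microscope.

The overall magnification of a compound microscope is the product of the objective and eyepiece magnifications:
M = M_obj x M_eye = 4 x 7 = 28.

28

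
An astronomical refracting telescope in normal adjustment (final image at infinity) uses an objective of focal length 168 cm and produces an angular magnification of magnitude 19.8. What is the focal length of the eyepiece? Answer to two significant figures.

|M| = f_obj/f_eye, so f_eye = f_obj/|M| = 168/19.8 = 8.485 cm.

8.5 cm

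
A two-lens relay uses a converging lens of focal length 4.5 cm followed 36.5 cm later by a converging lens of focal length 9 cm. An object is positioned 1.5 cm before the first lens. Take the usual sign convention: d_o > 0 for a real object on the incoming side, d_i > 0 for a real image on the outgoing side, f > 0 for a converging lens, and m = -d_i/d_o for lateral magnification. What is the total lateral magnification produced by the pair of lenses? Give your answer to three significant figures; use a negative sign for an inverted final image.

-0.454

Lens 1: 1/d_i1 = 1/f_1 - 1/d_o1 = 1/4.5 - 1/1.5 = -0.44444 cm^-1, so d_i1 = -2.250 cm.
m_1 = -(-2.250)/1.5 = 1.5000.
With d_i1 < 0 the first image is virtual and lies on the object side; the object distance for lens 2 is d_o2 = 36.5 - (-2.250) = 38.750 cm.
Lens 2: 1/d_i2 = 1/f_2 - 1/d_o2 = 1/9 - 1/(38.750) = 0.08530 cm^-1, so d_i2 = 11.723 cm.
m_2 = -(11.723)/(38.750) = -0.3025.
Overall magnification: m = m_1 m_2 = -0.4538.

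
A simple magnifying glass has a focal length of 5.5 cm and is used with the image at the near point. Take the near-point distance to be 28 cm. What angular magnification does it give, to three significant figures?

6.09

M = 1 + D/f = 1 + 28/5.5 = 6.091.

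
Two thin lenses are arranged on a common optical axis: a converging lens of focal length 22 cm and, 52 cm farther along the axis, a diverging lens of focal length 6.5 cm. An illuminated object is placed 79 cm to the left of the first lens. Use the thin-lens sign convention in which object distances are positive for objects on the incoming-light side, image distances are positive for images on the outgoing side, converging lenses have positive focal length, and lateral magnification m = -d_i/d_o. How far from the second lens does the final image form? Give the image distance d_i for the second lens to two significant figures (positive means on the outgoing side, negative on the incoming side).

Applying the thin-lens equation to the first lens, 1/22 = 1/79 + 1/d_i1, which gives d_i1 = 30.491 cm.
Object distance for lens 2: d_o2 = 52 - 30.491 = 21.509 cm.
Applying the thin-lens equation again with f_2 = -6.5 cm and d_o2 = 21.509 cm gives d_i2 = -4.992 cm.

-5.0 cm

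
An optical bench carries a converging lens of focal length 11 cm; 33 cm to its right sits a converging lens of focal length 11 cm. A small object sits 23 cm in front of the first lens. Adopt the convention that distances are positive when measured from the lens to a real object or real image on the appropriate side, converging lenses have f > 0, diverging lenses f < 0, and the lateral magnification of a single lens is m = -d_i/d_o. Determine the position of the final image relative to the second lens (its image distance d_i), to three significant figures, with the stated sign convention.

143 cm

Applying the thin-lens equation to the first lens, 1/11 = 1/23 + 1/d_i1, which gives d_i1 = 21.083 cm.
That image sits 11.917 cm in front of the second lens, so d_o2 = 11.917 cm.
Applying the thin-lens equation again with f_2 = 11 cm and d_o2 = 11.917 cm gives d_i2 = 143.000 cm.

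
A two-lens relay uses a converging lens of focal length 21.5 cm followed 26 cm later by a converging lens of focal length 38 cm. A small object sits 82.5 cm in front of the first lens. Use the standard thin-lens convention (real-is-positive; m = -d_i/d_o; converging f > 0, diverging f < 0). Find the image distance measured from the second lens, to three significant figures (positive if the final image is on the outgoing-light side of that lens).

2.85 cm

Applying the thin-lens equation to the first lens, 1/21.5 = 1/82.5 + 1/d_i1, which gives d_i1 = 29.078 cm.
Since 29.078 cm > 26 cm, the first image lies past the second lens and serves as a virtual object: d_o2 = L - d_i1 = -3.078 cm.
Applying the thin-lens equation again with f_2 = 38 cm and d_o2 = -3.078 cm gives d_i2 = 2.847 cm.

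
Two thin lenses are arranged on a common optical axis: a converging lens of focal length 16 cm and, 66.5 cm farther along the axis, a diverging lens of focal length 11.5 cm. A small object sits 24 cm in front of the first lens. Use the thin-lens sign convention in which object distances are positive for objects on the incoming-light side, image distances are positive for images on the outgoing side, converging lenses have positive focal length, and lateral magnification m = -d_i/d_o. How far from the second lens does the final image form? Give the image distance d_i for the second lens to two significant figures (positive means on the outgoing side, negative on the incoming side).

Applying the thin-lens equation to the first lens, 1/16 = 1/24 + 1/d_i1, which gives d_i1 = 48.000 cm.
That image sits 18.500 cm in front of the second lens, so d_o2 = 18.500 cm.
Applying the thin-lens equation again with f_2 = -11.5 cm and d_o2 = 18.500 cm gives d_i2 = -7.092 cm.

-7.1 cm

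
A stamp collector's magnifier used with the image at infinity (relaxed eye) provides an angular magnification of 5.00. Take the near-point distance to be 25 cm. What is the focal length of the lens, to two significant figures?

5.0 cm

For the image at infinity, M = D/f.
f = D/M = 25/5.0 = 5.000 cm.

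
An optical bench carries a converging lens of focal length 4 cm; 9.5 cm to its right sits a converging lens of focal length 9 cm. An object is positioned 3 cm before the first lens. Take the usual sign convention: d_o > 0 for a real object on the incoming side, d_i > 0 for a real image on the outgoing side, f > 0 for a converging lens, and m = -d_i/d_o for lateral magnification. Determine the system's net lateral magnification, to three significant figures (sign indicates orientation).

Applying the thin-lens equation to the first lens, 1/4 = 1/3 + 1/d_i1, which gives d_i1 = -12.000 cm.
Its lateral magnification is m_1 = -d_i1/d_o1 = -(-12.000)/3 = 4.0000.
The intermediate image is virtual, 12.000 cm to the left of lens 1, so d_o2 = L - d_i1 = 9.5 - (-12.000) = 21.500 cm.
Applying the thin-lens equation again with f_2 = 9 cm and d_o2 = 21.500 cm gives d_i2 = 15.480 cm.
m_2 = -(15.480)/(21.500) = -0.7200.
Total m = m_1 x m_2 = (4.0000)(-0.7200) = -2.8800.

-2.88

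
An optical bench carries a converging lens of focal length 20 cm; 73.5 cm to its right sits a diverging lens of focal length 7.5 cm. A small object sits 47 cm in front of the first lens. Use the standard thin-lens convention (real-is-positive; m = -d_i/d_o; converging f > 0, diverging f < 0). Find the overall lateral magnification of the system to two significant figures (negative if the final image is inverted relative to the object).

Applying the thin-lens equation to the first lens, 1/20 = 1/47 + 1/d_i1, which gives d_i1 = 34.815 cm.
Its lateral magnification is m_1 = -d_i1/d_o1 = -(34.815)/47 = -0.7407.
The intermediate image is 34.815 cm to the right of lens 1, so d_o2 = L - d_i1 = 73.5 - 34.815 = 38.685 cm.
Applying the thin-lens equation again with f_2 = -7.5 cm and d_o2 = 38.685 cm gives d_i2 = -6.282 cm.
m_2 = -(-6.282)/(38.685) = 0.1624.
Total m = m_1 x m_2 = (-0.7407)(0.1624) = -0.1203.

-0.12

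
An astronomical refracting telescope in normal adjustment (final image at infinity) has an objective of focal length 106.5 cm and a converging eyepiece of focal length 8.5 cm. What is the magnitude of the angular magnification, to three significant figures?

12.5

|M| = f_obj/|f_eye| = 106.5/8.5 = 12.529.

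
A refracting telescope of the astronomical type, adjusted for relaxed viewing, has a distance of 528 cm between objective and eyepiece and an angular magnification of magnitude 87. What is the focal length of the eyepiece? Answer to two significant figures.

6.0 cm

In normal adjustment the tube length equals f_obj + f_eye and |M| = f_obj/f_eye.
So f_obj = 87 f_eye and 87 f_eye + f_eye = 528 cm, giving f_eye = 528/88 = 6.000 cm and f_obj = 522.000 cm.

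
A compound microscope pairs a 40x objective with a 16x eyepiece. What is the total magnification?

640

The overall magnification of a compound microscope is the product of the objective and eyepiece magnifications:
M = M_obj x M_eye = 40 x 16 = 640.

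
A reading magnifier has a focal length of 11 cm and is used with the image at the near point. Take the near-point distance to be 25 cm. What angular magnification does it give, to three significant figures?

3.27

M = 1 + D/f = 1 + 25/11 = 3.273.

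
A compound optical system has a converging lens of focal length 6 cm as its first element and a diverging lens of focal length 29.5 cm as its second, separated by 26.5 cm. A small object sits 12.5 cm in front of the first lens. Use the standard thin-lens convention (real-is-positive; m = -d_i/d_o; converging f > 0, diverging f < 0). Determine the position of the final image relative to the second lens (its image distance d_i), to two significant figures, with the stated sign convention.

-9.9 cm

First lens: d_i1 = 1/(1/6 - 1/12.5) = 11.538 cm.
That image sits 14.962 cm in front of the second lens, so d_o2 = 14.962 cm.
Second lens: d_i2 = 1/(1/(-29.5) - 1/(14.962)) = -9.927 cm.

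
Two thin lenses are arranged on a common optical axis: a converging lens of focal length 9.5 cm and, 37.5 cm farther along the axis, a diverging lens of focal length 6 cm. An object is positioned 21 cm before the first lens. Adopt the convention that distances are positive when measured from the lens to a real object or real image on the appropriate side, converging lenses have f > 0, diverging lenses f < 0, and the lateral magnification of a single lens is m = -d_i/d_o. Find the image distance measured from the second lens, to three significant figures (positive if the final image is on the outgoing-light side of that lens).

-4.62 cm

Lens 1: 1/d_i1 = 1/f_1 - 1/d_o1 = 1/9.5 - 1/21 = 0.05764 cm^-1, so d_i1 = 17.348 cm.
Object distance for lens 2: d_o2 = 37.5 - 17.348 = 20.152 cm.
Lens 2: 1/d_i2 = 1/f_2 - 1/d_o2 = 1/(-6) - 1/(20.152) = -0.21629 cm^-1, so d_i2 = -4.623 cm.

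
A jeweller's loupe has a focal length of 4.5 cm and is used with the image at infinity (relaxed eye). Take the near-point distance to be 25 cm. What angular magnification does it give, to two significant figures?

M = D/f = 25/4.5 = 5.556.

5.6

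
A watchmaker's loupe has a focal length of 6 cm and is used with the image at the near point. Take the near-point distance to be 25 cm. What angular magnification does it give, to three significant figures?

M = 1 + D/f = 1 + 25/6 = 5.167.

5.17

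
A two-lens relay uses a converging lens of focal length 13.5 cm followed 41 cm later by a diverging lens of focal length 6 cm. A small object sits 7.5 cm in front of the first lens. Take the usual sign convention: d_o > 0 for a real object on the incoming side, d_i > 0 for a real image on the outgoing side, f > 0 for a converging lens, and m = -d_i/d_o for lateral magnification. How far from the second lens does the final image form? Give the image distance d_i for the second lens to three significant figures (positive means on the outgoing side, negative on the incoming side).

First lens: d_i1 = 1/(1/13.5 - 1/7.5) = -16.875 cm.
The intermediate image is virtual, 16.875 cm to the left of lens 1, so d_o2 = L - d_i1 = 41 - (-16.875) = 57.875 cm.
Second lens: d_i2 = 1/(1/(-6) - 1/(57.875)) = -5.436 cm.

-5.44 cm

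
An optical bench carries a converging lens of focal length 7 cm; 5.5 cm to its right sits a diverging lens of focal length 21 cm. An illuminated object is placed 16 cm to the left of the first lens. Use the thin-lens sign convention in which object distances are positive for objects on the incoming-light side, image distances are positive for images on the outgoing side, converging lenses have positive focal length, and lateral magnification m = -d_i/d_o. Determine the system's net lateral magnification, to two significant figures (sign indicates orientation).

First lens: d_i1 = 1/(1/7 - 1/16) = 12.444 cm.
m_1 = -(12.444)/16 = -0.7778.
Since 12.444 cm > 5.5 cm, the first image lies past the second lens and serves as a virtual object: d_o2 = L - d_i1 = -6.944 cm.
Second lens: d_i2 = 1/(1/(-21) - 1/(-6.944)) = 10.375 cm.
m_2 = -(10.375)/(-6.944) = 1.4941.
Total m = m_1 x m_2 = (-0.7778)(1.4941) = -1.1621.

-1.2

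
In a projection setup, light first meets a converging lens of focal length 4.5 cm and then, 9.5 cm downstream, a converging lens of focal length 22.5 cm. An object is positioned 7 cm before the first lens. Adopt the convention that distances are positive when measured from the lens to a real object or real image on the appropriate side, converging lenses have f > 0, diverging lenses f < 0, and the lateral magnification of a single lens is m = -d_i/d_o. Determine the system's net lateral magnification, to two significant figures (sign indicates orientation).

-1.6

First lens: d_i1 = 1/(1/4.5 - 1/7) = 12.600 cm.
m_1 = -(12.600)/7 = -1.8000.
This image would form 12.600 cm past lens 1, i.e. 3.100 cm beyond lens 2, so it is a virtual object for lens 2: d_o2 = 9.5 - 12.600 = -3.100 cm.
Second lens: d_i2 = 1/(1/22.5 - 1/(-3.100)) = 2.725 cm.
m_2 = -(2.725)/(-3.100) = 0.8789.
Total m = m_1 x m_2 = (-1.8000)(0.8789) = -1.5820.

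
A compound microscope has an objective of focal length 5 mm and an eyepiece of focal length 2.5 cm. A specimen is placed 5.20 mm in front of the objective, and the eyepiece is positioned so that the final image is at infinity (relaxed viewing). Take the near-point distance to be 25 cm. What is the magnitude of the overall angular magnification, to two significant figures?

250

Convert to cm: f_obj = 5 mm = 0.5 cm; d_o = 5.20 mm = 0.52 cm.
Objective: 1/d_i = 1/f_obj - 1/d_o = 1/0.5 - 1/0.52 = 0.07692 cm^-1, so d_i = 13.000 cm.
m_obj = -d_i/d_o = -13.000/0.52 = -25.000.
Eyepiece angular magnification (image at infinity): M_eye = D/f_e = 25/2.5 = 10.000.
Overall M = m_obj x M_eye = (-25.000)(10.000) = -250.00.
|M| = 250.00.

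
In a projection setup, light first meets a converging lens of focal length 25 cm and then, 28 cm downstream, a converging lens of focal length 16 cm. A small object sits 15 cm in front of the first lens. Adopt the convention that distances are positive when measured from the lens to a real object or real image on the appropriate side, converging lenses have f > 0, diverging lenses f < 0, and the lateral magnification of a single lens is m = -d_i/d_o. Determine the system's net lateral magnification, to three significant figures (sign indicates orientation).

Lens 1: 1/d_i1 = 1/f_1 - 1/d_o1 = 1/25 - 1/15 = -0.02667 cm^-1, so d_i1 = -37.500 cm.
m_1 = -(-37.500)/15 = 2.5000.
The intermediate image is virtual, 37.500 cm to the left of lens 1, so d_o2 = L - d_i1 = 28 - (-37.500) = 65.500 cm.
Lens 2: 1/d_i2 = 1/f_2 - 1/d_o2 = 1/16 - 1/(65.500) = 0.04723 cm^-1, so d_i2 = 21.172 cm.
m_2 = -(21.172)/(65.500) = -0.3232.
The system's lateral magnification is m_1 m_2 = (2.5000)(-0.3232) = -0.8081.

-0.808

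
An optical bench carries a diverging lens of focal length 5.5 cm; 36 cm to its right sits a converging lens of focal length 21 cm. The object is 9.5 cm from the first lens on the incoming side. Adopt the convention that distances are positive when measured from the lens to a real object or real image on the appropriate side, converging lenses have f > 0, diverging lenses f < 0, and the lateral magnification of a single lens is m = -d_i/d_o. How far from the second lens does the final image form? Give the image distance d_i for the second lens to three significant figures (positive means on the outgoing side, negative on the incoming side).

44.9 cm

First lens: d_i1 = 1/(1/(-5.5) - 1/9.5) = -3.483 cm.
The intermediate image is virtual, 3.483 cm to the left of lens 1, so d_o2 = L - d_i1 = 36 - (-3.483) = 39.483 cm.
Second lens: d_i2 = 1/(1/21 - 1/(39.483)) = 44.859 cm.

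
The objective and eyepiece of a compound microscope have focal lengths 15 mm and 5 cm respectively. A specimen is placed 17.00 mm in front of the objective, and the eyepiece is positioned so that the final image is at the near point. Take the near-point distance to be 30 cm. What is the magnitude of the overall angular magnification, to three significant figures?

52.5

Convert to cm: f_obj = 15 mm = 1.5 cm; d_o = 17.00 mm = 1.70 cm.
Objective: 1/d_i = 1/f_obj - 1/d_o = 1/1.5 - 1/1.70 = 0.07843 cm^-1, so d_i = 12.750 cm.
m_obj = -d_i/d_o = -12.750/1.70 = -7.500.
Eyepiece angular magnification (image at near point): M_eye = 1 + D/f_e = 1 + 30/5 = 7.000.
Overall M = m_obj x M_eye = (-7.500)(7.000) = -52.50.
|M| = 52.50.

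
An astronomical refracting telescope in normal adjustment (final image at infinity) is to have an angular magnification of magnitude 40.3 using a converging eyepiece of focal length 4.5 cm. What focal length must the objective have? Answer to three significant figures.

|M| = f_obj/|f_eye|, so f_obj = |M| x |f_eye| = 40.3 x 4.5 = 181.350 cm.

181 cm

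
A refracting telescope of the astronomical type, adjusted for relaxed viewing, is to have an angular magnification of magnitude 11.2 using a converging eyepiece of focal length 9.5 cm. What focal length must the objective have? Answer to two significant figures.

110 cm

|M| = f_obj/|f_eye|, so f_obj = |M| x |f_eye| = 11.2 x 9.5 = 106.400 cm.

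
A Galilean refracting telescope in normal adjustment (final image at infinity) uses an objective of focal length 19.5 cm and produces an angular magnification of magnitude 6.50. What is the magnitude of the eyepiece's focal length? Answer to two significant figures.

|M| = f_obj/|f_eye|, so |f_eye| = f_obj/|M| = 19.5/6.5 = 3.000 cm.
(The eyepiece is diverging, so its signed focal length is -3.000 cm.)

3.0 cm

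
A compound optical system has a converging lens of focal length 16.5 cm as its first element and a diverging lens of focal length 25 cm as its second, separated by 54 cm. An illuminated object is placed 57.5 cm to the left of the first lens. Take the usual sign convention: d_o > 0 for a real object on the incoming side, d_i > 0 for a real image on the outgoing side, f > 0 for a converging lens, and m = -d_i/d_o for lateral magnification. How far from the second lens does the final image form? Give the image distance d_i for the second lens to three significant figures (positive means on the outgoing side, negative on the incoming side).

Applying the thin-lens equation to the first lens, 1/16.5 = 1/57.5 + 1/d_i1, which gives d_i1 = 23.140 cm.
Object distance for lens 2: d_o2 = 54 - 23.140 = 30.860 cm.
Applying the thin-lens equation again with f_2 = -25 cm and d_o2 = 30.860 cm gives d_i2 = -13.811 cm.

-13.8 cm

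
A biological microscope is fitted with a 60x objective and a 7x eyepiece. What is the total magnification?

The overall magnification of a compound microscope is the product of the objective and eyepiece magnifications:
M = M_obj x M_eye = 60 x 7 = 420.

420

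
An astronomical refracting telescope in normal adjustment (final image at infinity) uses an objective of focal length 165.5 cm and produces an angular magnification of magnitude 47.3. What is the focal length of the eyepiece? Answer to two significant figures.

|M| = f_obj/f_eye, so f_eye = f_obj/|M| = 165.5/47.3 = 3.499 cm.

3.5 cm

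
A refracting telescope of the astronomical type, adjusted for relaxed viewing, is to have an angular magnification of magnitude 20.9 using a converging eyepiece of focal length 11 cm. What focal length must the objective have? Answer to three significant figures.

230 cm

|M| = f_obj/|f_eye|, so f_obj = |M| x |f_eye| = 20.9 x 11 = 229.900 cm.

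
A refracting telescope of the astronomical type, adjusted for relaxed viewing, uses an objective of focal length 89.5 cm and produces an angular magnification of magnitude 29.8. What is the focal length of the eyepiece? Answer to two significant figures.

|M| = f_obj/f_eye, so f_eye = f_obj/|M| = 89.5/29.8 = 3.003 cm.

3.0 cm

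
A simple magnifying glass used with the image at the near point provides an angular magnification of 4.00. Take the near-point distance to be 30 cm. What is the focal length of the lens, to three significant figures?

10.0 cm

For the image at the near point, M = 1 + D/f.
f = D/(M - 1) = 30/(4.0 - 1) = 10.000 cm.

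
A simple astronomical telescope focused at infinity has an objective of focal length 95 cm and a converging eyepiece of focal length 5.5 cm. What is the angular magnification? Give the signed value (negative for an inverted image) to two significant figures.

-17

M = -f_obj/f_eye = -95/(5.5) = -17.273.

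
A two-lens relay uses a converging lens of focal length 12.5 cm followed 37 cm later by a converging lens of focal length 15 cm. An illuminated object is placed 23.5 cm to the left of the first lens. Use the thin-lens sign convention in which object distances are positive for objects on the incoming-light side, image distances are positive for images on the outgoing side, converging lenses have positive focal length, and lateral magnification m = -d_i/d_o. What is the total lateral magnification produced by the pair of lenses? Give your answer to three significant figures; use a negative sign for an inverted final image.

-3.62

First lens: d_i1 = 1/(1/12.5 - 1/23.5) = 26.705 cm.
m_1 = -(26.705)/23.5 = -1.1364.
That image sits 10.295 cm in front of the second lens, so d_o2 = 10.295 cm.
Second lens: d_i2 = 1/(1/15 - 1/(10.295)) = -32.826 cm.
m_2 = -(-32.826)/(10.295) = 3.1884.
Overall magnification: m = m_1 m_2 = -3.6232.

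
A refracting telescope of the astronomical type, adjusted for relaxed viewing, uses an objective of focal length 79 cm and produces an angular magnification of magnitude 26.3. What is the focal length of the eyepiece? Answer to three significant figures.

3.00 cm

|M| = f_obj/f_eye, so f_eye = f_obj/|M| = 79/26.3 = 3.004 cm.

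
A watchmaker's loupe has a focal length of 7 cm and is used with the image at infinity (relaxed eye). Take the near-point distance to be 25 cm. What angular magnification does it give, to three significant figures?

3.57

M = D/f = 25/7 = 3.571.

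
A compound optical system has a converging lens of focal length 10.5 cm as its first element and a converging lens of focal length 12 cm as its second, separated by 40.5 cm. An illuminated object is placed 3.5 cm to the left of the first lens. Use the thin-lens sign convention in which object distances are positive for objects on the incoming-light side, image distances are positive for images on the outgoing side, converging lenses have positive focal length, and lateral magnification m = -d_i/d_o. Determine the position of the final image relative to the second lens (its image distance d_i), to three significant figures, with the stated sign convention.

Lens 1: 1/d_i1 = 1/f_1 - 1/d_o1 = 1/10.5 - 1/3.5 = -0.19048 cm^-1, so d_i1 = -5.250 cm.
The intermediate image is virtual, 5.250 cm to the left of lens 1, so d_o2 = L - d_i1 = 40.5 - (-5.250) = 45.750 cm.
Lens 2: 1/d_i2 = 1/f_2 - 1/d_o2 = 1/12 - 1/(45.750) = 0.06148 cm^-1, so d_i2 = 16.267 cm.

16.3 cm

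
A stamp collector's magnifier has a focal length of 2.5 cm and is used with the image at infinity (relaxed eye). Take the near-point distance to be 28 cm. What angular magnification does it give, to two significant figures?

11

M = D/f = 28/2.5 = 11.200.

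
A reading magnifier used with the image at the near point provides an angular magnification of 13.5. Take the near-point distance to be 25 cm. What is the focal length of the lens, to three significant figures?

2.00 cm

For the image at the near point, M = 1 + D/f.
f = D/(M - 1) = 25/(13.5 - 1) = 2.000 cm.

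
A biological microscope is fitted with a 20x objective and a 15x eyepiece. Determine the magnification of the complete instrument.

The overall magnification of a compound microscope is the product of the objective and eyepiece magnifications:
M = M_obj x M_eye = 20 x 15 = 300.

300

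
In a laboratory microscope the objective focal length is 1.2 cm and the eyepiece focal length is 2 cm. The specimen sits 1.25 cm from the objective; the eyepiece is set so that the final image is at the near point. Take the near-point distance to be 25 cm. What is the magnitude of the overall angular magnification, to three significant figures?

Objective: 1/d_i = 1/f_obj - 1/d_o = 1/1.2 - 1/1.25 = 0.03333 cm^-1, so d_i = 30.000 cm.
m_obj = -d_i/d_o = -30.000/1.25 = -24.000.
Eyepiece angular magnification (image at near point): M_eye = 1 + D/f_e = 1 + 25/2 = 13.500.
Overall M = m_obj x M_eye = (-24.000)(13.500) = -324.00.
|M| = 324.00.

324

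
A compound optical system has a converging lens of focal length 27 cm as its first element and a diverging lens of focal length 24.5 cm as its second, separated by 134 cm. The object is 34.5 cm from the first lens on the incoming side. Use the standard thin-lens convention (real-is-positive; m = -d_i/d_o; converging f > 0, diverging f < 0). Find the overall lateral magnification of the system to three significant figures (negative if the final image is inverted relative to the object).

Lens 1: 1/d_i1 = 1/f_1 - 1/d_o1 = 1/27 - 1/34.5 = 0.00805 cm^-1, so d_i1 = 124.200 cm.
m_1 = -(124.200)/34.5 = -3.6000.
That image sits 9.800 cm in front of the second lens, so d_o2 = 9.800 cm.
Lens 2: 1/d_i2 = 1/f_2 - 1/d_o2 = 1/(-24.5) - 1/(9.800) = -0.14286 cm^-1, so d_i2 = -7.000 cm.
m_2 = -(-7.000)/(9.800) = 0.7143.
Overall magnification: m = m_1 m_2 = -2.5714.

-2.57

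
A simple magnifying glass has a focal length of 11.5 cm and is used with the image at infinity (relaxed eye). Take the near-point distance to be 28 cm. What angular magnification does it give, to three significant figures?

2.43

M = D/f = 28/11.5 = 2.435.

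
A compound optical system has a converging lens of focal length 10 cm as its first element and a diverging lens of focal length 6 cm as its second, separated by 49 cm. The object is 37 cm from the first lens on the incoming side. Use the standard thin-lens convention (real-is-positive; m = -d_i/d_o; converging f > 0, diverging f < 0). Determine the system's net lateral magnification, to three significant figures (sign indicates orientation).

-0.0538

Lens 1: 1/d_i1 = 1/f_1 - 1/d_o1 = 1/10 - 1/37 = 0.07297 cm^-1, so d_i1 = 13.704 cm.
m_1 = -(13.704)/37 = -0.3704.
Object distance for lens 2: d_o2 = 49 - 13.704 = 35.296 cm.
Lens 2: 1/d_i2 = 1/f_2 - 1/d_o2 = 1/(-6) - 1/(35.296) = -0.19500 cm^-1, so d_i2 = -5.128 cm.
m_2 = -(-5.128)/(35.296) = 0.1453.
Overall magnification: m = m_1 m_2 = -0.0538.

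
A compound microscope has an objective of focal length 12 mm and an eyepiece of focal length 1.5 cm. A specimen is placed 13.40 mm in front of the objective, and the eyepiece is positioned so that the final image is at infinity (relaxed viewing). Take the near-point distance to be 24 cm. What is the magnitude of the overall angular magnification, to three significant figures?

Convert to cm: f_obj = 12 mm = 1.2 cm; d_o = 13.40 mm = 1.34 cm.
Objective: 1/d_i = 1/f_obj - 1/d_o = 1/1.2 - 1/1.34 = 0.08706 cm^-1, so d_i = 11.486 cm.
m_obj = -d_i/d_o = -11.486/1.34 = -8.571.
Eyepiece angular magnification (image at infinity): M_eye = D/f_e = 24/1.5 = 16.000.
Overall M = m_obj x M_eye = (-8.571)(16.000) = -137.14.
|M| = 137.14.

137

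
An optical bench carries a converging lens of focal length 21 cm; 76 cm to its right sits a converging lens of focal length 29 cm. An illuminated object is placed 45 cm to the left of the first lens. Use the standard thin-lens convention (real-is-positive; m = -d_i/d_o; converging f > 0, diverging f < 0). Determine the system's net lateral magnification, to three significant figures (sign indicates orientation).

3.33

Lens 1: 1/d_i1 = 1/f_1 - 1/d_o1 = 1/21 - 1/45 = 0.02540 cm^-1, so d_i1 = 39.375 cm.
m_1 = -(39.375)/45 = -0.8750.
That image sits 36.625 cm in front of the second lens, so d_o2 = 36.625 cm.
Lens 2: 1/d_i2 = 1/f_2 - 1/d_o2 = 1/29 - 1/(36.625) = 0.00718 cm^-1, so d_i2 = 139.295 cm.
m_2 = -(139.295)/(36.625) = -3.8033.
Overall magnification: m = m_1 m_2 = 3.3279.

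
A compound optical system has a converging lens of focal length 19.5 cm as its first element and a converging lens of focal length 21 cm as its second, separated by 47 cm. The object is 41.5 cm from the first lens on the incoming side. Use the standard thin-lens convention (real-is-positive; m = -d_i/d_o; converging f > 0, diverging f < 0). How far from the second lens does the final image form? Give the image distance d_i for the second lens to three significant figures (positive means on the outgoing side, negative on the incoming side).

-19.9 cm

Applying the thin-lens equation to the first lens, 1/19.5 = 1/41.5 + 1/d_i1, which gives d_i1 = 36.784 cm.
That image sits 10.216 cm in front of the second lens, so d_o2 = 10.216 cm.
Applying the thin-lens equation again with f_2 = 21 cm and d_o2 = 10.216 cm gives d_i2 = -19.894 cm.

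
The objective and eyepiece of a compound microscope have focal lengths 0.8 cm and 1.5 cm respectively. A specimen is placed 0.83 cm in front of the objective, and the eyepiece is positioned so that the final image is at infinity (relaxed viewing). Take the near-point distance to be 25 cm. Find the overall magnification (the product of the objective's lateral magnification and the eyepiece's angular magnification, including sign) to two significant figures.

-440

Objective: 1/d_i = 1/f_obj - 1/d_o = 1/0.8 - 1/0.83 = 0.04518 cm^-1, so d_i = 22.133 cm.
m_obj = -d_i/d_o = -22.133/0.83 = -26.667.
Eyepiece angular magnification (image at infinity): M_eye = D/f_e = 25/1.5 = 16.667.
Overall M = m_obj x M_eye = (-26.667)(16.667) = -444.44.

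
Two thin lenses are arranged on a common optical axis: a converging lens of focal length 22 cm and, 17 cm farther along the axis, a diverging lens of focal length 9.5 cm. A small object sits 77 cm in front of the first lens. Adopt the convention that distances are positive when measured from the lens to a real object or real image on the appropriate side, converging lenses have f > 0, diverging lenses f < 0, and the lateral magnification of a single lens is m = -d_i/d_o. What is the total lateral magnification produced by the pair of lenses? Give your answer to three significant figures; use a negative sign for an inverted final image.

0.884

Applying the thin-lens equation to the first lens, 1/22 = 1/77 + 1/d_i1, which gives d_i1 = 30.800 cm.
Its lateral magnification is m_1 = -d_i1/d_o1 = -(30.800)/77 = -0.4000.
This image would form 30.800 cm past lens 1, i.e. 13.800 cm beyond lens 2, so it is a virtual object for lens 2: d_o2 = 17 - 30.800 = -13.800 cm.
Applying the thin-lens equation again with f_2 = -9.5 cm and d_o2 = -13.800 cm gives d_i2 = -30.488 cm.
m_2 = -(-30.488)/(-13.800) = -2.2093.
Total m = m_1 x m_2 = (-0.4000)(-2.2093) = 0.8837.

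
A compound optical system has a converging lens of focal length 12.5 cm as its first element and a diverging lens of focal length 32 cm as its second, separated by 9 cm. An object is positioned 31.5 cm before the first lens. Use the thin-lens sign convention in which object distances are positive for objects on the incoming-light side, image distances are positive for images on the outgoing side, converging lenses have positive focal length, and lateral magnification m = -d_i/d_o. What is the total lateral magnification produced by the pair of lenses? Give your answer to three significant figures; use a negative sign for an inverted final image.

-1.04

Lens 1: 1/d_i1 = 1/f_1 - 1/d_o1 = 1/12.5 - 1/31.5 = 0.04825 cm^-1, so d_i1 = 20.724 cm.
m_1 = -(20.724)/31.5 = -0.6579.
Since 20.724 cm > 9 cm, the first image lies past the second lens and serves as a virtual object: d_o2 = L - d_i1 = -11.724 cm.
Lens 2: 1/d_i2 = 1/f_2 - 1/d_o2 = 1/(-32) - 1/(-11.724) = 0.05405 cm^-1, so d_i2 = 18.502 cm.
m_2 = -(18.502)/(-11.724) = 1.5782.
Overall magnification: m = m_1 m_2 = -1.0383.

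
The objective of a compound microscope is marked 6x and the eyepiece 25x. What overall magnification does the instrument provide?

The overall magnification of a compound microscope is the product of the objective and eyepiece magnifications:
M = M_obj x M_eye = 6 x 25 = 150.

150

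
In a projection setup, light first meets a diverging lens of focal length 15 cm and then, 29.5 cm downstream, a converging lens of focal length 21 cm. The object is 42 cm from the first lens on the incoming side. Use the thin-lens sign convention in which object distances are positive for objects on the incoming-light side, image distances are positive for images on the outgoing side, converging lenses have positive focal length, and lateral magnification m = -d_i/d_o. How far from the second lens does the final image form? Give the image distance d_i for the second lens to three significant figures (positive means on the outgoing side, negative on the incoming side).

43.6 cm

Applying the thin-lens equation to the first lens, 1/(-15) = 1/42 + 1/d_i1, which gives d_i1 = -11.053 cm.
The intermediate image is virtual, 11.053 cm to the left of lens 1, so d_o2 = L - d_i1 = 29.5 - (-11.053) = 40.553 cm.
Applying the thin-lens equation again with f_2 = 21 cm and d_o2 = 40.553 cm gives d_i2 = 43.555 cm.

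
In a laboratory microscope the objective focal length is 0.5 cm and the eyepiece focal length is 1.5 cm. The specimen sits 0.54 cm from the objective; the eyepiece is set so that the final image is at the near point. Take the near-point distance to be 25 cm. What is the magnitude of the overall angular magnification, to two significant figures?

220

Objective: 1/d_i = 1/f_obj - 1/d_o = 1/0.5 - 1/0.54 = 0.14815 cm^-1, so d_i = 6.750 cm.
m_obj = -d_i/d_o = -6.750/0.54 = -12.500.
Eyepiece angular magnification (image at near point): M_eye = 1 + D/f_e = 1 + 25/1.5 = 17.667.
Overall M = m_obj x M_eye = (-12.500)(17.667) = -220.83.
|M| = 220.83.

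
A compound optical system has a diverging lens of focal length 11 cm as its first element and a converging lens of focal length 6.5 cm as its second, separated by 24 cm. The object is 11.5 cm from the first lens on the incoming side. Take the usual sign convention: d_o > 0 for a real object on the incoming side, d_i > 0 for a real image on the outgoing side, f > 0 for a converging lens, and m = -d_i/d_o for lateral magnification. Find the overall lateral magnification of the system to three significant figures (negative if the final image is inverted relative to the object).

-0.137

Applying the thin-lens equation to the first lens, 1/(-11) = 1/11.5 + 1/d_i1, which gives d_i1 = -5.622 cm.
Its lateral magnification is m_1 = -d_i1/d_o1 = -(-5.622)/11.5 = 0.4889.
The intermediate image is virtual, 5.622 cm to the left of lens 1, so d_o2 = L - d_i1 = 24 - (-5.622) = 29.622 cm.
Applying the thin-lens equation again with f_2 = 6.5 cm and d_o2 = 29.622 cm gives d_i2 = 8.327 cm.
m_2 = -(8.327)/(29.622) = -0.2811.
Overall magnification: m = m_1 m_2 = -0.1374.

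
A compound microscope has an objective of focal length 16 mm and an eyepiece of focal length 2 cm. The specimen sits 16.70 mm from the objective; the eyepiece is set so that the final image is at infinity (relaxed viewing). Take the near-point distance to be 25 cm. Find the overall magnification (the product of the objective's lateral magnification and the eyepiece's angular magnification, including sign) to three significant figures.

Convert to cm: f_obj = 16 mm = 1.6 cm; d_o = 16.70 mm = 1.67 cm.
Objective: 1/d_i = 1/f_obj - 1/d_o = 1/1.6 - 1/1.67 = 0.02620 cm^-1, so d_i = 38.171 cm.
m_obj = -d_i/d_o = -38.171/1.67 = -22.857.
Eyepiece angular magnification (image at infinity): M_eye = D/f_e = 25/2 = 12.500.
Overall M = m_obj x M_eye = (-22.857)(12.500) = -285.71.

-286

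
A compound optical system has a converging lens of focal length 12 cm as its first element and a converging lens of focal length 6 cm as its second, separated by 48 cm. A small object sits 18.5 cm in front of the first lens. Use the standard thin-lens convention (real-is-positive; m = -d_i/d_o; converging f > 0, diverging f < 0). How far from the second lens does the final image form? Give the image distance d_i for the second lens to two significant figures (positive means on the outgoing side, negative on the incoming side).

11 cm

First lens: d_i1 = 1/(1/12 - 1/18.5) = 34.154 cm.
That image sits 13.846 cm in front of the second lens, so d_o2 = 13.846 cm.
Second lens: d_i2 = 1/(1/6 - 1/(13.846)) = 10.588 cm.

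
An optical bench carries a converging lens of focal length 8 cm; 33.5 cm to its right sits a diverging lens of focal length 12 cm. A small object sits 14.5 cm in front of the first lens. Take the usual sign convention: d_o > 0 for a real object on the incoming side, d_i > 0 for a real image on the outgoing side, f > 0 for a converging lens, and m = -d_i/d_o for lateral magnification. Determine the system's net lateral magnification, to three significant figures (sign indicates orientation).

First lens: d_i1 = 1/(1/8 - 1/14.5) = 17.846 cm.
m_1 = -(17.846)/14.5 = -1.2308.
That image sits 15.654 cm in front of the second lens, so d_o2 = 15.654 cm.
Second lens: d_i2 = 1/(1/(-12) - 1/(15.654)) = -6.793 cm.
m_2 = -(-6.793)/(15.654) = 0.4339.
The system's lateral magnification is m_1 m_2 = (-1.2308)(0.4339) = -0.5341.

-0.534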